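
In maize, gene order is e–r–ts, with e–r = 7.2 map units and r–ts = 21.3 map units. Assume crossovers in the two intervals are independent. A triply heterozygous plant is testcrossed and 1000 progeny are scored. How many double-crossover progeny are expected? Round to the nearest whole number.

15

Map distances give recombination frequencies of 0.072 and 0.213 for the two intervals.
With no interference, expected double-crossover frequency = 0.072 × 0.213 = 0.01534.
Expected number = 0.01534 × 1000 = 15.34 ≈ 15.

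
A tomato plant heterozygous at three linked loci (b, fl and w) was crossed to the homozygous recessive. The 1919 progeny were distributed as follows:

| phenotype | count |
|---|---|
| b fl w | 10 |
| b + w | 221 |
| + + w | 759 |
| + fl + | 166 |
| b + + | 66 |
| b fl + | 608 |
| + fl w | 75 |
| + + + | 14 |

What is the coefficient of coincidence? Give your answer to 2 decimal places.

The two most frequent reciprocal classes, b fl + and + + w, are the parental types, so the F1 was b fl + / + + w.
The two rarest classes, b fl w and + + +, are the double crossovers. Comparing them with the parentals, only the w allele has switched, so w is the middle locus and the order is fl – w – b.
fl–w: (141 + 24)/1919 = 0.0860; w–b: (387 + 24)/1919 = 0.2142.
Expected DCO frequency = 0.0860 × 0.2142 ≈ 0.01842; observed = 24/1919 ≈ 0.01251.
Coefficient of coincidence = 0.01251/0.01842 ≈ 0.68.

0.68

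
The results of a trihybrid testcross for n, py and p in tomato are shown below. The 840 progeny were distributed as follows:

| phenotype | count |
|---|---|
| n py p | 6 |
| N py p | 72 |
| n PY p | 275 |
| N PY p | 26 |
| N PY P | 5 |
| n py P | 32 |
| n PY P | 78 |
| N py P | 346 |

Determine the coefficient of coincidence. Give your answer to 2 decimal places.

0.83

The two most frequent reciprocal classes, n PY p and N py P, are the parental types, so the F1 was n PY p / N py P.
The two rarest classes, n py p and N PY P, are the double crossovers. Comparing them with the parentals, only the py allele has switched, so py is the middle locus and the order is p – py – n.
p–py: (150 + 11)/840 = 0.1917; py–n: (58 + 11)/840 = 0.0821.
Expected DCO frequency = 0.1917 × 0.0821 ≈ 0.01574; observed = 11/840 ≈ 0.01310.
Coefficient of coincidence = 0.01310/0.01574 ≈ 0.83.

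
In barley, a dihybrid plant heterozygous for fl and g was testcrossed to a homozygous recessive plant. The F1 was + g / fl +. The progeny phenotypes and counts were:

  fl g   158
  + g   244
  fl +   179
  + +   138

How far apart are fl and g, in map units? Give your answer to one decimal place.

The recombinant classes are + + and fl g: 138 + 158 = 296.
Recombination frequency = 296/719 = 0.4117 ≈ 41.2%, i.e. 41.2 map units.

41.2 map units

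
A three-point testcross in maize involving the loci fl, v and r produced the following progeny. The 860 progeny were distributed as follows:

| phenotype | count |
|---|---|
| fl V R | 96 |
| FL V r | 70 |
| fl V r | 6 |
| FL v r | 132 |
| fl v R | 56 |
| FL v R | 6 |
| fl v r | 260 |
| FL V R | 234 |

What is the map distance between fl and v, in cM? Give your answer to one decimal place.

The two most frequent reciprocal classes, fl v r and FL V R, are the parental types, so the F1 was fl v r / FL V R.
The two rarest classes, fl V r and FL v R, are the double crossovers. Comparing them with the parentals, only the v allele has switched, so v is the middle locus and the order is fl – v – r.
Crossovers in the fl–v interval produce the single-crossover classes FL v r and fl V R (132 + 96 = 228) plus the double crossovers (12).
RF(fl–v) = (228 + 12) / 860 = 240/860 = 0.2791 → 27.9 cM.

27.9 cM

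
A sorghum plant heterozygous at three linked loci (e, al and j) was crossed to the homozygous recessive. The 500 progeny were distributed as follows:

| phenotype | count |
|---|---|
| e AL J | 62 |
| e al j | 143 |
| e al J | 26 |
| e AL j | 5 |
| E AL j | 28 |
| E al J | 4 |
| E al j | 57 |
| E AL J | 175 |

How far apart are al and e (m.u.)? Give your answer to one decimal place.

The two most frequent reciprocal classes, E AL J and e al j, are the parental types, so the F1 was E AL J / e al j.
The two rarest classes, E al J and e AL j, are the double crossovers. Comparing them with the parentals, only the al allele has switched, so al is the middle locus and the order is j – al – e.
Crossovers in the al–e interval produce the single-crossover classes e AL J and E al j (62 + 57 = 119) plus the double crossovers (9).
RF(al–e) = (119 + 9) / 500 = 128/500 = 0.2560 → 25.6 m.u.

25.6 m.u.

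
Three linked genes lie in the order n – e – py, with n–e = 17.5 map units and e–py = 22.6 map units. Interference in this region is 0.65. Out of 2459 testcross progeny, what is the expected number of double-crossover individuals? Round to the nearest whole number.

34

Map distances give recombination frequencies of 0.175 and 0.226 for the two intervals.
With interference 0.65 (so coincidence = 0.35), expected double-crossover frequency = 0.175 × 0.226 × 0.35 = 0.01384.
Expected number = 0.01384 × 2459 = 34.04 ≈ 34.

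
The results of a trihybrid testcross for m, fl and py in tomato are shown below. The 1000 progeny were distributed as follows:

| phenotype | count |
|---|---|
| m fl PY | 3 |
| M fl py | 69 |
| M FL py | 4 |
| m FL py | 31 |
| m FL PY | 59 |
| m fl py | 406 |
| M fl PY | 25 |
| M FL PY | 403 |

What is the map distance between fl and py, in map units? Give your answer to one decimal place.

6.3 map units

The two most frequent reciprocal classes, M FL PY and m fl py, are the parental types, so the F1 was M FL PY / m fl py.
The two rarest classes, M FL py and m fl PY, are the double crossovers. Comparing them with the parentals, only the py allele has switched, so py is the middle locus and the order is fl – py – m.
Crossovers in the fl–py interval produce the single-crossover classes M fl PY and m FL py (25 + 31 = 56) plus the double crossovers (7).
RF(fl–py) = (56 + 7) / 1000 = 63/1000 = 0.0630 → 6.3 map units.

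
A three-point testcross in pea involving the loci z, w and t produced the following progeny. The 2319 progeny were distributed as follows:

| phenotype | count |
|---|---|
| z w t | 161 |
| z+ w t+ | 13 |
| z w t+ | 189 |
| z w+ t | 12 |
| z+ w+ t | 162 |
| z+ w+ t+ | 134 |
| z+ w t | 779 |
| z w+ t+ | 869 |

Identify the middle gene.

The two most frequent reciprocal classes, z w+ t+ and z+ w t, are the parental types, so the F1 was z w+ t+ / z+ w t.
The two rarest classes, z w+ t and z+ w t+, are the double crossovers. Comparing them with the parentals, only the t allele has switched, so t is the middle locus and the order is z – t – w.

t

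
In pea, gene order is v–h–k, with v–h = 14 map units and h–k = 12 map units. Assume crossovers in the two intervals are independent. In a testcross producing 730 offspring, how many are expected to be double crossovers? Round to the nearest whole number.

12

Map distances give recombination frequencies of 0.140 and 0.120 for the two intervals.
With no interference, expected double-crossover frequency = 0.140 × 0.120 = 0.01680.
Expected number = 0.01680 × 730 = 12.26 ≈ 12.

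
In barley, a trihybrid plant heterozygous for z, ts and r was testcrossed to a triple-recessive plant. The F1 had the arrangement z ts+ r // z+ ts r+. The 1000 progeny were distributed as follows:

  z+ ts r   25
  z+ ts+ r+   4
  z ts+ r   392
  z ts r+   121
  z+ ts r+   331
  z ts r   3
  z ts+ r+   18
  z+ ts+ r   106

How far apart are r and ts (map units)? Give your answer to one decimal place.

The two rarest classes, z ts r and z+ ts+ r+, are the double crossovers. Comparing them with the parentals, only the ts allele has switched, so ts is the middle locus and the order is z – ts – r.
Crossovers in the ts–r interval produce the single-crossover classes z ts+ r+ and z+ ts r (18 + 25 = 43) plus the double crossovers (7).
RF(ts–r) = (43 + 7) / 1000 = 50/1000 = 0.0500 → 5.0 map units.

5.0 map units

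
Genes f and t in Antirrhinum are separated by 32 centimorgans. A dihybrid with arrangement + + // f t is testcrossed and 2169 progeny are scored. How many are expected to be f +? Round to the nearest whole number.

347

A map distance of 32 centimorgans corresponds to a recombination frequency of 0.320.
The F1 is + + / f t, so f + is a recombinant gamete class with expected frequency r/2 = 0.320/2 = 0.1600.
Expected number = 0.1600 × 2169 = 347.04 ≈ 347.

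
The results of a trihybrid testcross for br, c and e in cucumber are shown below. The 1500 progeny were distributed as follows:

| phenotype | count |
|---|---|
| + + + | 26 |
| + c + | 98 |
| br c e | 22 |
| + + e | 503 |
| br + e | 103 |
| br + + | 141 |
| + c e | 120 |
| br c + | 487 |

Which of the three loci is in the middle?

The two most frequent reciprocal classes, br c + and + + e, are the parental types, so the F1 was br c + / + + e.
The two rarest classes, br c e and + + +, are the double crossovers. Comparing them with the parentals, only the e allele has switched, so e is the middle locus and the order is c – e – br.

e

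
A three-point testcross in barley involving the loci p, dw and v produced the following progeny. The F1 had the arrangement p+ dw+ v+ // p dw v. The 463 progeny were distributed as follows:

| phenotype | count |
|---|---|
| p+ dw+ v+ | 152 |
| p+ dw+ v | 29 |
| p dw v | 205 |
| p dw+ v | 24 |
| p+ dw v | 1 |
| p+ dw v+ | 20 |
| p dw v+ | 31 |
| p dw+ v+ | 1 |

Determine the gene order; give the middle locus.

The two rarest classes, p dw+ v+ and p+ dw v, are the double crossovers. Comparing them with the parentals, only the p allele has switched, so p is the middle locus and the order is v – p – dw.

p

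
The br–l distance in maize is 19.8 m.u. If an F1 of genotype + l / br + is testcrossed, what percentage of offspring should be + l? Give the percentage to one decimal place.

40.1%

A map distance of 19.8 m.u. corresponds to a recombination frequency of 0.198.
The F1 is + l / br +, so + l is a parental gamete class with expected frequency (1 − r)/2 = 0.802/2 = 0.4010.
That is 0.4010 = 40.1% of the progeny.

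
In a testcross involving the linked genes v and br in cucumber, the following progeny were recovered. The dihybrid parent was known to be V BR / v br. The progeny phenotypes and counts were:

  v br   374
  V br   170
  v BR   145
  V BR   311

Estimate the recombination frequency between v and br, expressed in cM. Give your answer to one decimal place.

The recombinant classes are V br and v BR: 170 + 145 = 315.
Recombination frequency = 315/1000 = 0.3150 ≈ 31.5%, i.e. 31.5 cM.

31.5 cM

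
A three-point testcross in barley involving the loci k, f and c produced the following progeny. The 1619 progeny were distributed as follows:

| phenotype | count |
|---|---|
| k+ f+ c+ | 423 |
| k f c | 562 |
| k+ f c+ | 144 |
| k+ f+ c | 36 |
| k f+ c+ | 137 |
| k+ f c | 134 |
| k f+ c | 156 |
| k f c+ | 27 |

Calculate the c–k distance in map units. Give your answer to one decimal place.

The two most frequent reciprocal classes, k+ f+ c+ and k f c, are the parental types, so the F1 was k+ f+ c+ / k f c.
The two rarest classes, k+ f+ c and k f c+, are the double crossovers. Comparing them with the parentals, only the c allele has switched, so c is the middle locus and the order is f – c – k.
Crossovers in the c–k interval produce the single-crossover classes k f+ c+ and k+ f c (137 + 134 = 271) plus the double crossovers (63).
RF(c–k) = (271 + 63) / 1619 = 334/1619 = 0.2063 → 20.6 map units.

20.6 map units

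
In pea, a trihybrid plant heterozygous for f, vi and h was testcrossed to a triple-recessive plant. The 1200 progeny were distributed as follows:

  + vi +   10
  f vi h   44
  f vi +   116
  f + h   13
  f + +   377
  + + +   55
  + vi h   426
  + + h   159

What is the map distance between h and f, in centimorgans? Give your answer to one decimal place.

The two most frequent reciprocal classes, f + + and + vi h, are the parental types, so the F1 was f + + / + vi h.
The two rarest classes, f + h and + vi +, are the double crossovers. Comparing them with the parentals, only the h allele has switched, so h is the middle locus and the order is f – h – vi.
Crossovers in the f–h interval produce the single-crossover classes + + + and f vi h (55 + 44 = 99) plus the double crossovers (23).
RF(f–h) = (99 + 23) / 1200 = 122/1200 = 0.1017 → 10.2 centimorgans.

10.2 centimorgans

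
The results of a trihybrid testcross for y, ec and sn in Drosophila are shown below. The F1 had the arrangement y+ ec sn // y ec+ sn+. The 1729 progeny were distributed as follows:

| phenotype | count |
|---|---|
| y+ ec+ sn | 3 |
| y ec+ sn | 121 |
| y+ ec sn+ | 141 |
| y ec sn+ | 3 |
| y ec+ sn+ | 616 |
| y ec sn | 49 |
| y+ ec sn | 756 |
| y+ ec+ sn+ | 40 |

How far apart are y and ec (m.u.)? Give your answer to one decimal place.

5.5 m.u.

The two rarest classes, y+ ec+ sn and y ec sn+, are the double crossovers. Comparing them with the parentals, only the ec allele has switched, so ec is the middle locus and the order is sn – ec – y.
Crossovers in the ec–y interval produce the single-crossover classes y ec sn and y+ ec+ sn+ (49 + 40 = 89) plus the double crossovers (6).
RF(ec–y) = (89 + 6) / 1729 = 95/1729 = 0.0549 → 5.5 m.u.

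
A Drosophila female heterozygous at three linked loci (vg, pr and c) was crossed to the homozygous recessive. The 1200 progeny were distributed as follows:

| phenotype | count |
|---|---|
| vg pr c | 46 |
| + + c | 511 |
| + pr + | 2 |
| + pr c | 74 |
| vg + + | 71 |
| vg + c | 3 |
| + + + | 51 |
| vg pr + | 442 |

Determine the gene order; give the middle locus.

vg

The two most frequent reciprocal classes, vg pr + and + + c, are the parental types, so the F1 was vg pr + / + + c.
The two rarest classes, + pr + and vg + c, are the double crossovers. Comparing them with the parentals, only the vg allele has switched, so vg is the middle locus and the order is pr – vg – c.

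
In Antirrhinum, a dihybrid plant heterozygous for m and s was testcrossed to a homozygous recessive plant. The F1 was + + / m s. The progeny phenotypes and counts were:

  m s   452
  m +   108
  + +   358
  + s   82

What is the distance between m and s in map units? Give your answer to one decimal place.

19.0 map units

The recombinant classes are + s and m +: 82 + 108 = 190.
Recombination frequency = 190/1000 = 0.1900 ≈ 19.0%, i.e. 19.0 map units.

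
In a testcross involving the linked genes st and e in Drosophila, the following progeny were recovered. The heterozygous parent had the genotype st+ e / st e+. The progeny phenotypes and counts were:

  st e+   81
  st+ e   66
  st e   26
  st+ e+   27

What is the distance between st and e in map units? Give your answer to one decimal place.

26.5 map units

The recombinant classes are st+ e+ and st e: 27 + 26 = 53.
Recombination frequency = 53/200 = 0.2650 ≈ 26.5%, i.e. 26.5 map units.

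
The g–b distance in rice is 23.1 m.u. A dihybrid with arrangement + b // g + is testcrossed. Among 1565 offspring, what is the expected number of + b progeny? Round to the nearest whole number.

602

A map distance of 23.1 m.u. corresponds to a recombination frequency of 0.231.
The F1 is + b / g +, so + b is a parental gamete class with expected frequency (1 − r)/2 = 0.769/2 = 0.3845.
Expected number = 0.3845 × 1565 = 601.74 ≈ 602.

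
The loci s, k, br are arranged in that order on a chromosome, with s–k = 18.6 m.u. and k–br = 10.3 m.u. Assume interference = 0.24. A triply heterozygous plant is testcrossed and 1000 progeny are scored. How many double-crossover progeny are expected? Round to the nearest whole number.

Map distances give recombination frequencies of 0.186 and 0.103 for the two intervals.
With interference 0.24 (so coincidence = 0.76), expected double-crossover frequency = 0.186 × 0.103 × 0.76 = 0.01456.
Expected number = 0.01456 × 1000 = 14.56 ≈ 15.

15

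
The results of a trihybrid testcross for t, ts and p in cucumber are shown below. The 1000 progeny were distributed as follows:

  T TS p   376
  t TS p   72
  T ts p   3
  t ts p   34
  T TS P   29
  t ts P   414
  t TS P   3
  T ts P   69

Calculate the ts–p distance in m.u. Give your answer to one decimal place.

6.9 m.u.

The two most frequent reciprocal classes, T TS p and t ts P, are the parental types, so the F1 was T TS p / t ts P.
The two rarest classes, T ts p and t TS P, are the double crossovers. Comparing them with the parentals, only the ts allele has switched, so ts is the middle locus and the order is p – ts – t.
Crossovers in the p–ts interval produce the single-crossover classes T TS P and t ts p (29 + 34 = 63) plus the double crossovers (6).
RF(p–ts) = (63 + 6) / 1000 = 69/1000 = 0.0690 → 6.9 m.u.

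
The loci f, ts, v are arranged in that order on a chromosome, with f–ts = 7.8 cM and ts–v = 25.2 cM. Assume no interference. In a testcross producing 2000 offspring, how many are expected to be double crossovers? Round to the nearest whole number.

Map distances give recombination frequencies of 0.078 and 0.252 for the two intervals.
With no interference, expected double-crossover frequency = 0.078 × 0.252 = 0.01966.
Expected number = 0.01966 × 2000 = 39.31 ≈ 39.

39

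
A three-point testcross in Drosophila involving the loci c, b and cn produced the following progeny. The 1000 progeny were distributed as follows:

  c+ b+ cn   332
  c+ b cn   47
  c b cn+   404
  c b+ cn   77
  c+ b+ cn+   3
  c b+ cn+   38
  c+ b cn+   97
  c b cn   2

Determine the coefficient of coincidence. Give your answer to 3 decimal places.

The two most frequent reciprocal classes, c+ b+ cn and c b cn+, are the parental types, so the F1 was c+ b+ cn / c b cn+.
The two rarest classes, c+ b+ cn+ and c b cn, are the double crossovers. Comparing them with the parentals, only the cn allele has switched, so cn is the middle locus and the order is b – cn – c.
b–cn: (85 + 5)/1000 = 0.0900; cn–c: (174 + 5)/1000 = 0.1790.
Expected DCO frequency = 0.0900 × 0.1790 ≈ 0.01611; observed = 5/1000 ≈ 0.00500.
Coefficient of coincidence = 0.00500/0.01611 ≈ 0.310.

0.310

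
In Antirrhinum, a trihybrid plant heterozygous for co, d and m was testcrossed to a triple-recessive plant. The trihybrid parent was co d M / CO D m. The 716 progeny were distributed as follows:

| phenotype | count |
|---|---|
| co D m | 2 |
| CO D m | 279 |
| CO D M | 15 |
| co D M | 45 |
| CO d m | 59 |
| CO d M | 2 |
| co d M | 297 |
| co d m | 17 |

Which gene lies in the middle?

co

The two rarest classes, CO d M and co D m, are the double crossovers. Comparing them with the parentals, only the co allele has switched, so co is the middle locus and the order is d – co – m.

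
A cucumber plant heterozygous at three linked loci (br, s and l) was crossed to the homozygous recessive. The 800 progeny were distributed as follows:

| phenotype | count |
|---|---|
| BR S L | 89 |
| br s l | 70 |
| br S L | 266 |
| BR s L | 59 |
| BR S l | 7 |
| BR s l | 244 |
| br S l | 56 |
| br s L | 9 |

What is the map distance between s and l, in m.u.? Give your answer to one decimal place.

16.4 m.u.

The two most frequent reciprocal classes, BR s l and br S L, are the parental types, so the F1 was BR s l / br S L.
The two rarest classes, BR S l and br s L, are the double crossovers. Comparing them with the parentals, only the s allele has switched, so s is the middle locus and the order is br – s – l.
Crossovers in the s–l interval produce the single-crossover classes BR s L and br S l (59 + 56 = 115) plus the double crossovers (16).
RF(s–l) = (115 + 16) / 800 = 131/800 = 0.1638 → 16.4 m.u.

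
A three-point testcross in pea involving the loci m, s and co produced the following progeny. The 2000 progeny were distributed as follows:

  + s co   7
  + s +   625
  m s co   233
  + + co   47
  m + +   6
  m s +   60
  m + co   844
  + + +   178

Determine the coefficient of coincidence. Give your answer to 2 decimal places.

0.51

The two most frequent reciprocal classes, + s + and m + co, are the parental types, so the F1 was + s + / m + co.
The two rarest classes, + s co and m + +, are the double crossovers. Comparing them with the parentals, only the co allele has switched, so co is the middle locus and the order is s – co – m.
s–co: (411 + 13)/2000 = 0.2120; co–m: (107 + 13)/2000 = 0.0600.
Expected DCO frequency = 0.2120 × 0.0600 ≈ 0.01272; observed = 13/2000 ≈ 0.00650.
Coefficient of coincidence = 0.00650/0.01272 ≈ 0.51.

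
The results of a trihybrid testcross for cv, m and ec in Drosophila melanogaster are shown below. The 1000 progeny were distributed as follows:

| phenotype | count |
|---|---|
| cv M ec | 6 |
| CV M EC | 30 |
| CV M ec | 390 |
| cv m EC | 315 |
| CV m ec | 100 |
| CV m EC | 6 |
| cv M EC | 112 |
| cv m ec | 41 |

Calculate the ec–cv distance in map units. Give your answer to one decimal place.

8.3 map units

The two most frequent reciprocal classes, CV M ec and cv m EC, are the parental types, so the F1 was CV M ec / cv m EC.
The two rarest classes, cv M ec and CV m EC, are the double crossovers. Comparing them with the parentals, only the cv allele has switched, so cv is the middle locus and the order is m – cv – ec.
Crossovers in the cv–ec interval produce the single-crossover classes CV M EC and cv m ec (30 + 41 = 71) plus the double crossovers (12).
RF(cv–ec) = (71 + 12) / 1000 = 83/1000 = 0.0830 → 8.3 map units.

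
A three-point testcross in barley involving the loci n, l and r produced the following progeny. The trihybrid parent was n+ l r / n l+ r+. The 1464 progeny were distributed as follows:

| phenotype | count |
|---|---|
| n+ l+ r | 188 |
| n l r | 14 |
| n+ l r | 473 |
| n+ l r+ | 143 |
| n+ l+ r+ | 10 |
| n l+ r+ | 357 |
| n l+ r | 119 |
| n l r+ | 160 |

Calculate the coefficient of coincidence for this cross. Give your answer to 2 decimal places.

0.33

The two rarest classes, n l r and n+ l+ r+, are the double crossovers. Comparing them with the parentals, only the n allele has switched, so n is the middle locus and the order is r – n – l.
r–n: (262 + 24)/1464 = 0.1954; n–l: (348 + 24)/1464 = 0.2541.
Expected DCO frequency = 0.1954 × 0.2541 ≈ 0.04965; observed = 24/1464 ≈ 0.01639.
Coefficient of coincidence = 0.01639/0.04965 ≈ 0.33.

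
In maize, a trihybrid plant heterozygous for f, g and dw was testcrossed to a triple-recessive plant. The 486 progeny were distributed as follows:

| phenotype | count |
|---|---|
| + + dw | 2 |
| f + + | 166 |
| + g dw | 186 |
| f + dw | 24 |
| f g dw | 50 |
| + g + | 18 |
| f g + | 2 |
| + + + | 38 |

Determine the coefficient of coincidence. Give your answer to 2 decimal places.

0.46

The two most frequent reciprocal classes, + g dw and f + +, are the parental types, so the F1 was + g dw / f + +.
The two rarest classes, + + dw and f g +, are the double crossovers. Comparing them with the parentals, only the g allele has switched, so g is the middle locus and the order is dw – g – f.
dw–g: (42 + 4)/486 = 0.0947; g–f: (88 + 4)/486 = 0.1893.
Expected DCO frequency = 0.0947 × 0.1893 ≈ 0.01793; observed = 4/486 ≈ 0.00823.
Coefficient of coincidence = 0.00823/0.01793 ≈ 0.46.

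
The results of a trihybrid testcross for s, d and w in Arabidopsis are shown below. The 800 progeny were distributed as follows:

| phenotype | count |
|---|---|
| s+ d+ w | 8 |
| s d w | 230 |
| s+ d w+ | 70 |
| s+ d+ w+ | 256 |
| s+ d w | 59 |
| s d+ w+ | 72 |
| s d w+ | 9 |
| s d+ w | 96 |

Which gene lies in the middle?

The two most frequent reciprocal classes, s d w and s+ d+ w+, are the parental types, so the F1 was s d w / s+ d+ w+.
The two rarest classes, s d w+ and s+ d+ w, are the double crossovers. Comparing them with the parentals, only the w allele has switched, so w is the middle locus and the order is d – w – s.

w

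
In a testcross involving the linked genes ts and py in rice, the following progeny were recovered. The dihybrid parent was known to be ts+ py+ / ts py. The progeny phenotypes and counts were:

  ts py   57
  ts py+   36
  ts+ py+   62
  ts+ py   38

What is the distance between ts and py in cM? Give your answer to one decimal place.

38.3 cM

The recombinant classes are ts+ py and ts py+: 38 + 36 = 74.
Recombination frequency = 74/193 = 0.3834 ≈ 38.3%, i.e. 38.3 cM.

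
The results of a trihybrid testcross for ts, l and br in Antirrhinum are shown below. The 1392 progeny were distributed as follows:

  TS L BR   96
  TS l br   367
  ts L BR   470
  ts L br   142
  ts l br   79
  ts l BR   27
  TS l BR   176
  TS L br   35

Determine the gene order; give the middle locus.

l

The two most frequent reciprocal classes, TS l br and ts L BR, are the parental types, so the F1 was TS l br / ts L BR.
The two rarest classes, TS L br and ts l BR, are the double crossovers. Comparing them with the parentals, only the l allele has switched, so l is the middle locus and the order is br – l – ts.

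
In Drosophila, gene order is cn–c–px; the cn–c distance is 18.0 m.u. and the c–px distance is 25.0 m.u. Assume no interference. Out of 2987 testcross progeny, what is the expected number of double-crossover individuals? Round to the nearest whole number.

Map distances give recombination frequencies of 0.180 and 0.250 for the two intervals.
With no interference, expected double-crossover frequency = 0.180 × 0.250 = 0.04500.
Expected number = 0.04500 × 2987 = 134.41 ≈ 134.

134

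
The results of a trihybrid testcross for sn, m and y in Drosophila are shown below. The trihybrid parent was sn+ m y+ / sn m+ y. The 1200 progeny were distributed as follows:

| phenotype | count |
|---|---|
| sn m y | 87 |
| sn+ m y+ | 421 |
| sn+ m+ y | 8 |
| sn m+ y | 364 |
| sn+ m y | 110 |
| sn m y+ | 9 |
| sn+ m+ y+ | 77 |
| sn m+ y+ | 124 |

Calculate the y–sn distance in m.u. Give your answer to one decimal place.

20.9 m.u.

The two rarest classes, sn m y+ and sn+ m+ y, are the double crossovers. Comparing them with the parentals, only the sn allele has switched, so sn is the middle locus and the order is y – sn – m.
Crossovers in the y–sn interval produce the single-crossover classes sn+ m y and sn m+ y+ (110 + 124 = 234) plus the double crossovers (17).
RF(y–sn) = (234 + 17) / 1200 = 251/1200 = 0.2092 → 20.9 m.u.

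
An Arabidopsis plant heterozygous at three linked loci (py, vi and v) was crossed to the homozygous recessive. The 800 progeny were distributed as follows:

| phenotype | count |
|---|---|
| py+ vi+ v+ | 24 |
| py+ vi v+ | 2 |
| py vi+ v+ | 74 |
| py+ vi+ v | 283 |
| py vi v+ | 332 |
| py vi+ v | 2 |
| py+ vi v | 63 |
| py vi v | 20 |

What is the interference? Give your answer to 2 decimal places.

0.53

The two most frequent reciprocal classes, py vi v+ and py+ vi+ v, are the parental types, so the F1 was py vi v+ / py+ vi+ v.
The two rarest classes, py+ vi v+ and py vi+ v, are the double crossovers. Comparing them with the parentals, only the py allele has switched, so py is the middle locus and the order is v – py – vi.
v–py: (44 + 4)/800 = 0.0600; py–vi: (137 + 4)/800 = 0.1762.
Expected DCO frequency = 0.0600 × 0.1762 ≈ 0.01057; observed = 4/800 ≈ 0.00500.
Coefficient of coincidence = 0.00500/0.01057 ≈ 0.47; interference = 1 − 0.47 = 0.53.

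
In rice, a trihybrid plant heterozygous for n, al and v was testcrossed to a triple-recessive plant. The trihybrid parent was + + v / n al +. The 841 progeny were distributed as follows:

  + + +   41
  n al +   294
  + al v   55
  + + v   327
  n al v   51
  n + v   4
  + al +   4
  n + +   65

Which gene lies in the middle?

The two rarest classes, n + v and + al +, are the double crossovers. Comparing them with the parentals, only the n allele has switched, so n is the middle locus and the order is v – n – al.

n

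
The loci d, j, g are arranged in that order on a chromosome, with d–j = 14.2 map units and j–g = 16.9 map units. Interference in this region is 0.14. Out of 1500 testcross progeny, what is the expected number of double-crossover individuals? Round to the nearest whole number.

Map distances give recombination frequencies of 0.142 and 0.169 for the two intervals.
With interference 0.14 (so coincidence = 0.86), expected double-crossover frequency = 0.142 × 0.169 × 0.86 = 0.02064.
Expected number = 0.02064 × 1500 = 30.96 ≈ 31.

31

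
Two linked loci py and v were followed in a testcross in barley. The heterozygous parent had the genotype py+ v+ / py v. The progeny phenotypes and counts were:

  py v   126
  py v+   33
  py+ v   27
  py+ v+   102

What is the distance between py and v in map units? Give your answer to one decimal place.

The recombinant classes are py+ v and py v+: 27 + 33 = 60.
Recombination frequency = 60/288 = 0.2083 ≈ 20.8%, i.e. 20.8 map units.

20.8 map units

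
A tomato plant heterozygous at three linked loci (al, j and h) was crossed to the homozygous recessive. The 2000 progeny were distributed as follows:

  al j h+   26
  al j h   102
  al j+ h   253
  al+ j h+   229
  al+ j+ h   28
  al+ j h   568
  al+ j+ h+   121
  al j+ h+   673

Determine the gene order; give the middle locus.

j

The two most frequent reciprocal classes, al j+ h+ and al+ j h, are the parental types, so the F1 was al j+ h+ / al+ j h.
The two rarest classes, al j h+ and al+ j+ h, are the double crossovers. Comparing them with the parentals, only the j allele has switched, so j is the middle locus and the order is h – j – al.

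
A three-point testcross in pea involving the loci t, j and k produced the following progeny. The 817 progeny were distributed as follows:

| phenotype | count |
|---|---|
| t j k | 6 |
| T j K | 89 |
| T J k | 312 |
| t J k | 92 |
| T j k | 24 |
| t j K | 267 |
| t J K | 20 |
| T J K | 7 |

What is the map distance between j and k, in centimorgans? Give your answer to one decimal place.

The two most frequent reciprocal classes, T J k and t j K, are the parental types, so the F1 was T J k / t j K.
The two rarest classes, T J K and t j k, are the double crossovers. Comparing them with the parentals, only the k allele has switched, so k is the middle locus and the order is t – k – j.
Crossovers in the k–j interval produce the single-crossover classes T j k and t J K (24 + 20 = 44) plus the double crossovers (13).
RF(k–j) = (44 + 13) / 817 = 57/817 = 0.0698 → 7.0 centimorgans.

7.0 centimorgans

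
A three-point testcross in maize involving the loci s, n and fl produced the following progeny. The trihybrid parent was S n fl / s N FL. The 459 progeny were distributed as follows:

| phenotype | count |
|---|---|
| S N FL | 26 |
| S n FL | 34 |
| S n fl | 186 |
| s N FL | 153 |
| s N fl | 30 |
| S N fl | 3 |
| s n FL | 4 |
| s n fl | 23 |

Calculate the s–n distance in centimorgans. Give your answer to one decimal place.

12.2 centimorgans

The two rarest classes, S N fl and s n FL, are the double crossovers. Comparing them with the parentals, only the n allele has switched, so n is the middle locus and the order is fl – n – s.
Crossovers in the n–s interval produce the single-crossover classes s n fl and S N FL (23 + 26 = 49) plus the double crossovers (7).
RF(n–s) = (49 + 7) / 459 = 56/459 = 0.1220 → 12.2 centimorgans.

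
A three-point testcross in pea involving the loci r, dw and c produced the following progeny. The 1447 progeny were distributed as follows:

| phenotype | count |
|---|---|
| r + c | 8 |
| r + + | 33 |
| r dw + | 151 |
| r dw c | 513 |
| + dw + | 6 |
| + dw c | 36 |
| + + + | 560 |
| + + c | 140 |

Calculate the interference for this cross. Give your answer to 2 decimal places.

The two most frequent reciprocal classes, + + + and r dw c, are the parental types, so the F1 was + + + / r dw c.
The two rarest classes, + dw + and r + c, are the double crossovers. Comparing them with the parentals, only the dw allele has switched, so dw is the middle locus and the order is c – dw – r.
c–dw: (291 + 14)/1447 = 0.2108; dw–r: (69 + 14)/1447 = 0.0574.
Expected DCO frequency = 0.2108 × 0.0574 ≈ 0.01210; observed = 14/1447 ≈ 0.00968.
Coefficient of coincidence = 0.00968/0.01210 ≈ 0.80; interference = 1 − 0.80 = 0.20.

0.20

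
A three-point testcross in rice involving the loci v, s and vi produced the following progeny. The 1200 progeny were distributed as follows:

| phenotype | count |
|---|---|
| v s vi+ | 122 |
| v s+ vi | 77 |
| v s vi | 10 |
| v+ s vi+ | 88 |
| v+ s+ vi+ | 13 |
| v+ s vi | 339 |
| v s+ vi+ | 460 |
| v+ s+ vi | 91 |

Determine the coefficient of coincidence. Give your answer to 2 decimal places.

0.62

The two most frequent reciprocal classes, v+ s vi and v s+ vi+, are the parental types, so the F1 was v+ s vi / v s+ vi+.
The two rarest classes, v s vi and v+ s+ vi+, are the double crossovers. Comparing them with the parentals, only the v allele has switched, so v is the middle locus and the order is s – v – vi.
s–v: (213 + 23)/1200 = 0.1967; v–vi: (165 + 23)/1200 = 0.1567.
Expected DCO frequency = 0.1967 × 0.1567 ≈ 0.03082; observed = 23/1200 ≈ 0.01917.
Coefficient of coincidence = 0.01917/0.03082 ≈ 0.62.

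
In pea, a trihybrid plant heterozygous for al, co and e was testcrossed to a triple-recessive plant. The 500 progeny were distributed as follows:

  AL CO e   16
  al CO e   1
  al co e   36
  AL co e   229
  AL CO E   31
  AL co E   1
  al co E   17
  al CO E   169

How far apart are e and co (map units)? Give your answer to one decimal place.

The two most frequent reciprocal classes, AL co e and al CO E, are the parental types, so the F1 was AL co e / al CO E.
The two rarest classes, AL co E and al CO e, are the double crossovers. Comparing them with the parentals, only the e allele has switched, so e is the middle locus and the order is co – e – al.
Crossovers in the co–e interval produce the single-crossover classes AL CO e and al co E (16 + 17 = 33) plus the double crossovers (2).
RF(co–e) = (33 + 2) / 500 = 35/500 = 0.0700 → 7.0 map units.

7.0 map units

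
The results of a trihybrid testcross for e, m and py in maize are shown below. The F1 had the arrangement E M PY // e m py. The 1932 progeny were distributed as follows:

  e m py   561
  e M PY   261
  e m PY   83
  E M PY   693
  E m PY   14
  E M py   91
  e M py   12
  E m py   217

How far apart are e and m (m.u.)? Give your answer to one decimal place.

The two rarest classes, E m PY and e M py, are the double crossovers. Comparing them with the parentals, only the m allele has switched, so m is the middle locus and the order is e – m – py.
Crossovers in the e–m interval produce the single-crossover classes e M PY and E m py (261 + 217 = 478) plus the double crossovers (26).
RF(e–m) = (478 + 26) / 1932 = 504/1932 = 0.2609 → 26.1 m.u.

26.1 m.u.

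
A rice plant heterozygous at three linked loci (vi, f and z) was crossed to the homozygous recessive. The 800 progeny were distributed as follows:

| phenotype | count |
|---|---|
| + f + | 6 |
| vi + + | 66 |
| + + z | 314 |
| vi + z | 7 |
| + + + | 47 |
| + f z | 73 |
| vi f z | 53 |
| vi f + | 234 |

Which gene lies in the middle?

The two most frequent reciprocal classes, + + z and vi f +, are the parental types, so the F1 was + + z / vi f +.
The two rarest classes, vi + z and + f +, are the double crossovers. Comparing them with the parentals, only the vi allele has switched, so vi is the middle locus and the order is z – vi – f.

vi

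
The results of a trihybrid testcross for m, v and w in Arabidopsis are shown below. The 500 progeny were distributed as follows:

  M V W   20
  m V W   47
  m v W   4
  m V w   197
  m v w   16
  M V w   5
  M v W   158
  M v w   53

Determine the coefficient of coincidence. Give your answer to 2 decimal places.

0.92

The two most frequent reciprocal classes, m V w and M v W, are the parental types, so the F1 was m V w / M v W.
The two rarest classes, M V w and m v W, are the double crossovers. Comparing them with the parentals, only the m allele has switched, so m is the middle locus and the order is w – m – v.
w–m: (100 + 9)/500 = 0.2180; m–v: (36 + 9)/500 = 0.0900.
Expected DCO frequency = 0.2180 × 0.0900 ≈ 0.01962; observed = 9/500 ≈ 0.01800.
Coefficient of coincidence = 0.01800/0.01962 ≈ 0.92.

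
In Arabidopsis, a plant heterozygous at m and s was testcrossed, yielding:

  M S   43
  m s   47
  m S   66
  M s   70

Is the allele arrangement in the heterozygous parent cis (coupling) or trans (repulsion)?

trans

The two most frequent classes are M s (70) and m S (66); these are the parental (non-recombinant) types.
So the F1 carried M s on one chromosome and m S on the other — the recessive alleles are on opposite chromosomes (trans / repulsion).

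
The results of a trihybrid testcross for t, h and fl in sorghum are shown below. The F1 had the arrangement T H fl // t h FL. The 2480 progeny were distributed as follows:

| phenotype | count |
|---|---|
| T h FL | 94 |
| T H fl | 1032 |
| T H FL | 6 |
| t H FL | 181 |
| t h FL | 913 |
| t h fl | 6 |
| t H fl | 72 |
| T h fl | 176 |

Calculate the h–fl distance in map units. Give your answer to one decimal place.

14.9 map units

The two rarest classes, T H FL and t h fl, are the double crossovers. Comparing them with the parentals, only the fl allele has switched, so fl is the middle locus and the order is h – fl – t.
Crossovers in the h–fl interval produce the single-crossover classes T h fl and t H FL (176 + 181 = 357) plus the double crossovers (12).
RF(h–fl) = (357 + 12) / 2480 = 369/2480 = 0.1488 → 14.9 map units.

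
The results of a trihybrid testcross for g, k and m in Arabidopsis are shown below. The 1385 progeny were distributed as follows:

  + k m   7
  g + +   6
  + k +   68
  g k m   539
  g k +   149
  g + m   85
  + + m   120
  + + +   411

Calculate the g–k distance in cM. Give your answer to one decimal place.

12.0 cM

The two most frequent reciprocal classes, g k m and + + +, are the parental types, so the F1 was g k m / + + +.
The two rarest classes, + k m and g + +, are the double crossovers. Comparing them with the parentals, only the g allele has switched, so g is the middle locus and the order is k – g – m.
Crossovers in the k–g interval produce the single-crossover classes g + m and + k + (85 + 68 = 153) plus the double crossovers (13).
RF(k–g) = (153 + 13) / 1385 = 166/1385 = 0.1199 → 12.0 cM.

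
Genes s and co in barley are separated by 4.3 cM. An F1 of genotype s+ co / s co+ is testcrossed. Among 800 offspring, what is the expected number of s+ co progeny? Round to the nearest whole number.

383

A map distance of 4.3 cM corresponds to a recombination frequency of 0.043.
The F1 is s+ co / s co+, so s+ co is a parental gamete class with expected frequency (1 − r)/2 = 0.957/2 = 0.4785.
Expected number = 0.4785 × 800 = 382.80 ≈ 383.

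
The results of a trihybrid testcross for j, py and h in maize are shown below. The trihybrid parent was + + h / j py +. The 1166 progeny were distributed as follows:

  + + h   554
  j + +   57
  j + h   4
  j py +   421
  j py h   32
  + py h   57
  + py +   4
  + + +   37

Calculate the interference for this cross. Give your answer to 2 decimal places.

0.01

The two rarest classes, j + h and + py +, are the double crossovers. Comparing them with the parentals, only the j allele has switched, so j is the middle locus and the order is h – j – py.
h–j: (69 + 8)/1166 = 0.0660; j–py: (114 + 8)/1166 = 0.1046.
Expected DCO frequency = 0.0660 × 0.1046 ≈ 0.00690; observed = 8/1166 ≈ 0.00686.
Coefficient of coincidence = 0.00686/0.00690 ≈ 0.99; interference = 1 − 0.99 = 0.01.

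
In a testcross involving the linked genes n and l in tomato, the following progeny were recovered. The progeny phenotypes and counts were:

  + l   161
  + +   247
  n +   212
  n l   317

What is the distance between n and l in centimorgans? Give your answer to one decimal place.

39.8 centimorgans

The two most frequent classes, + + (247) and n l (317), are the parental types, so the F1 was + + / n l.
The recombinant classes are + l and n +: 161 + 212 = 373.
Recombination frequency = 373/937 = 0.3981 ≈ 39.8%, i.e. 39.8 centimorgans.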